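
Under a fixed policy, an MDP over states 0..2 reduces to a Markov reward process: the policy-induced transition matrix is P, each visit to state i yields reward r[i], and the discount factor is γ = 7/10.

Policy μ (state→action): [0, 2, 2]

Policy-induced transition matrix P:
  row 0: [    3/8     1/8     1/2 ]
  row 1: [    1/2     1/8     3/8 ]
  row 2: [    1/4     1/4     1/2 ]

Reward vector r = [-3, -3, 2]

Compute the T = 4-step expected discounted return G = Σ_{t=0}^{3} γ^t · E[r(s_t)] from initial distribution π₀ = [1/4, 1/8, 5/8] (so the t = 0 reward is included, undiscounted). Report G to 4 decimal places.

t=0: π = [0.2500, 0.1250, 0.6250], E[r] = 0.1250, γ^t·E[r] = 0.125000, running G = 0.125000
t=1: π = [0.3125, 0.2031, 0.4844], E[r] = -0.5781, γ^t·E[r] = -0.404688, running G = -0.279688
t=2: π = [0.3398, 0.1855, 0.4746], E[r] = -0.6270, γ^t·E[r] = -0.307207, running G = -0.586895
t=3: π = [0.3389, 0.1843, 0.4768], E[r] = -0.6160, γ^t·E[r] = -0.211277, running G = -0.798171

G = -0.7982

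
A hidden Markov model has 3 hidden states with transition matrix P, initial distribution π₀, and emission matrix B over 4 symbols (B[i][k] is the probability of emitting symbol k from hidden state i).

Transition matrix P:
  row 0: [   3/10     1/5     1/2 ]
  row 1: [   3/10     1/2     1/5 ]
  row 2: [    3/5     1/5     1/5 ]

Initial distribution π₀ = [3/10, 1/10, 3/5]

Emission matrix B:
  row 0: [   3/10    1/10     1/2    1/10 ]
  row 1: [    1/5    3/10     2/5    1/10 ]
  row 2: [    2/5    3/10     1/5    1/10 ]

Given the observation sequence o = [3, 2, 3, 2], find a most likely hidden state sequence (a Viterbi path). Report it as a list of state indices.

t=0: δ = [3.000e-02, 1.000e-02, 6.000e-02]  (obs o_0=3)
t=1: δ = [1.800e-02, 4.800e-03, 3.000e-03]  ψ = [2, 2, 0]  (obs o_1=2)
t=2: δ = [5.400e-04, 3.600e-04, 9.000e-04]  ψ = [0, 0, 0]  (obs o_2=3)
t=3: δ = [2.700e-04, 7.200e-05, 5.400e-05]  ψ = [2, 1, 0]  (obs o_3=2)
backtrack: best end state = 0; path = [2, 0, 2, 0]

path = [2, 0, 2, 0]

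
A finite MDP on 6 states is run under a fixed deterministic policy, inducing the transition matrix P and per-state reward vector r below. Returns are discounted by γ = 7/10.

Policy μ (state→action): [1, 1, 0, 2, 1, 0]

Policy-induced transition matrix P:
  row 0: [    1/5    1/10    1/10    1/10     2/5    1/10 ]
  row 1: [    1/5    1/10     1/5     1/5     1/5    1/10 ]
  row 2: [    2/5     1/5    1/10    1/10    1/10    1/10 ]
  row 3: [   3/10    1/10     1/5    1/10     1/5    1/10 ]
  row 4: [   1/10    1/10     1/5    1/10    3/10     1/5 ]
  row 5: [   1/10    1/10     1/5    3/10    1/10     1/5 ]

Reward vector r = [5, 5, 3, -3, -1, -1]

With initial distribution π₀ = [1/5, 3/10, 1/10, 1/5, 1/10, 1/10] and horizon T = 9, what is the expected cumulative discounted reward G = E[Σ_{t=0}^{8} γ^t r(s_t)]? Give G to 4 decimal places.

t=0: π = [0.2000, 0.3000, 0.1000, 0.2000, 0.1000, 0.1000], E[r] = 2.0000, γ^t·E[r] = 2.000000, running G = 2.000000
t=1: π = [0.2200, 0.1100, 0.1700, 0.1500, 0.2300, 0.1200], E[r] = 1.3600, γ^t·E[r] = 0.952000, running G = 2.952000
t=2: π = [0.2140, 0.1170, 0.1610, 0.1350, 0.2380, 0.1350], E[r] = 1.3600, γ^t·E[r] = 0.666400, running G = 3.618400
t=3: π = [0.2084, 0.1161, 0.1625, 0.1387, 0.2370, 0.1373], E[r] = 1.3196, γ^t·E[r] = 0.452623, running G = 4.071023
t=4: π = [0.2089, 0.1163, 0.1629, 0.1391, 0.2354, 0.1374], E[r] = 1.3246, γ^t·E[r] = 0.318046, running G = 4.389069
t=5: π = [0.2092, 0.1163, 0.1628, 0.1391, 0.2353, 0.1373], E[r] = 1.3260, γ^t·E[r] = 0.222864, running G = 4.611933
t=6: π = [0.2092, 0.1163, 0.1628, 0.1391, 0.2354, 0.1373], E[r] = 1.3260, γ^t·E[r] = 0.156003, running G = 4.767937
t=7: π = [0.2092, 0.1163, 0.1628, 0.1391, 0.2354, 0.1373], E[r] = 1.3260, γ^t·E[r] = 0.109198, running G = 4.877134
t=8: π = [0.2092, 0.1163, 0.1628, 0.1391, 0.2354, 0.1373], E[r] = 1.3259, γ^t·E[r] = 0.076438, running G = 4.953572

G = 4.9536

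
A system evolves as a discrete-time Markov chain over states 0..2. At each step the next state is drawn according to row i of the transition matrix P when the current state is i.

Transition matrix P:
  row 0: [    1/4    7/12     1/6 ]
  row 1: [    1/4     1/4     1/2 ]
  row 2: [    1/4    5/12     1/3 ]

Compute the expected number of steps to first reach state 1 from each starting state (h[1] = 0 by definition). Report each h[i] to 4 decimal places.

First-step conditioning: h[1] = 0; for i ≠ 1, h[i] = 1 + Σ_k P[i][k]·h[k].
  h[0] = 1 + 1/4·h[0] + 1/6·h[2]
  h[2] = 1 + 1/4·h[0] + 1/3·h[2]
Solving the 2×2 linear system over states ≠ 1 gives exactly h = [20/11, 0, 24/11] (h[1] = 0 is the target).

h = [1.8182, 0.0000, 2.1818]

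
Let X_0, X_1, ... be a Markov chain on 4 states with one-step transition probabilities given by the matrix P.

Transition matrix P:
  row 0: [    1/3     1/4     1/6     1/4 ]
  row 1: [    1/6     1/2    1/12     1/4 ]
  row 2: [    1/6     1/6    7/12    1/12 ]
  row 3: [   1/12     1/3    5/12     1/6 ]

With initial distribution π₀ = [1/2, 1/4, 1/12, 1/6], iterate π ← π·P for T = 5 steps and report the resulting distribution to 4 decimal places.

t=0: π = [0.5000, 0.2500, 0.0833, 0.1667]
t=1: π = [0.2361, 0.3194, 0.2222, 0.2222]
t=2: π = [0.1875, 0.3299, 0.2882, 0.1944]
t=3: π = [0.1817, 0.3247, 0.3079, 0.1858]
t=4: π = [0.1815, 0.3210, 0.3143, 0.1832]
t=5: π = [0.1816, 0.3193, 0.3167, 0.1823]

π = [0.1816, 0.3193, 0.3167, 0.1823]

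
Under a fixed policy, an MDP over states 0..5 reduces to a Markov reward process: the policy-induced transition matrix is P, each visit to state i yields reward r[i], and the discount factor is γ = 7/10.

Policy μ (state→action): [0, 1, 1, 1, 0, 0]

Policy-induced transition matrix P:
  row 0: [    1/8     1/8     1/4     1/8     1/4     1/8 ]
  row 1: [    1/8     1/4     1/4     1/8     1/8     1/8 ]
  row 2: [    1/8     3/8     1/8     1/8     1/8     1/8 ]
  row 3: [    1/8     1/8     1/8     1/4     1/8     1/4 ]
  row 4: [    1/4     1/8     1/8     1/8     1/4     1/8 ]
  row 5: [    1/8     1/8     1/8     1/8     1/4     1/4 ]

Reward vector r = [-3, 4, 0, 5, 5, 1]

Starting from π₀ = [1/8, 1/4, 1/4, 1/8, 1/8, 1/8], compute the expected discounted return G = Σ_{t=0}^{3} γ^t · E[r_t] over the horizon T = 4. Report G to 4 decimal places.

G = 5.2982

t=0: π = [0.1250, 0.2500, 0.2500, 0.1250, 0.1250, 0.1250], E[r] = 2.0000, γ^t·E[r] = 2.000000, running G = 2.000000
t=1: π = [0.1406, 0.2188, 0.1719, 0.1406, 0.1719, 0.1563], E[r] = 2.1719, γ^t·E[r] = 1.520313, running G = 3.520313
t=2: π = [0.1465, 0.1953, 0.1699, 0.1426, 0.1836, 0.1621], E[r] = 2.1348, γ^t·E[r] = 1.046035, running G = 4.566348
t=3: π = [0.1479, 0.1919, 0.1677, 0.1428, 0.1865, 0.1631], E[r] = 2.1335, γ^t·E[r] = 0.731806, running G = 5.298154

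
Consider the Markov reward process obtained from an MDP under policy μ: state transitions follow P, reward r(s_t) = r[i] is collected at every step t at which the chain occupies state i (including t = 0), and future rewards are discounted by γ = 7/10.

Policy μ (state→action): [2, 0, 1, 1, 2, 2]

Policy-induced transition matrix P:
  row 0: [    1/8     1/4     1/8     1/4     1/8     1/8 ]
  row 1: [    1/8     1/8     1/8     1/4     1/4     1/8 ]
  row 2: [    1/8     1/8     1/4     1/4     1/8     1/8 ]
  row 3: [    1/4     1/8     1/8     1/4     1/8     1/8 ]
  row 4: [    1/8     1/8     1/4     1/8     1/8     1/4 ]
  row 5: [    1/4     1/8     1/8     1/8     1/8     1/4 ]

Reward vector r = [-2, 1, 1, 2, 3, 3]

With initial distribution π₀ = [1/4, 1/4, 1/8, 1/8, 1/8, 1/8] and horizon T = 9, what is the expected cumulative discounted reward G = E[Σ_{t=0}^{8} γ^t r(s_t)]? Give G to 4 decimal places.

t=0: π = [0.2500, 0.2500, 0.1250, 0.1250, 0.1250, 0.1250], E[r] = 0.8750, γ^t·E[r] = 0.875000, running G = 0.875000
t=1: π = [0.1563, 0.1563, 0.1563, 0.2188, 0.1563, 0.1563], E[r] = 1.3750, γ^t·E[r] = 0.962500, running G = 1.837500
t=2: π = [0.1719, 0.1445, 0.1641, 0.2109, 0.1445, 0.1641], E[r] = 1.3125, γ^t·E[r] = 0.643125, running G = 2.480625
t=3: π = [0.1719, 0.1465, 0.1636, 0.2114, 0.1431, 0.1636], E[r] = 1.3091, γ^t·E[r] = 0.449015, running G = 2.929640
t=4: π = [0.1719, 0.1465, 0.1633, 0.2117, 0.1433, 0.1633], E[r] = 1.3093, γ^t·E[r] = 0.314369, running G = 3.244009
t=5: π = [0.1719, 0.1465, 0.1633, 0.2117, 0.1433, 0.1633], E[r] = 1.3093, γ^t·E[r] = 0.220058, running G = 3.464068
t=6: π = [0.1719, 0.1465, 0.1633, 0.2117, 0.1433, 0.1633], E[r] = 1.3093, γ^t·E[r] = 0.154041, running G = 3.618109
t=7: π = [0.1719, 0.1465, 0.1633, 0.2117, 0.1433, 0.1633], E[r] = 1.3093, γ^t·E[r] = 0.107829, running G = 3.725937
t=8: π = [0.1719, 0.1465, 0.1633, 0.2117, 0.1433, 0.1633], E[r] = 1.3093, γ^t·E[r] = 0.075480, running G = 3.801417

G = 3.8014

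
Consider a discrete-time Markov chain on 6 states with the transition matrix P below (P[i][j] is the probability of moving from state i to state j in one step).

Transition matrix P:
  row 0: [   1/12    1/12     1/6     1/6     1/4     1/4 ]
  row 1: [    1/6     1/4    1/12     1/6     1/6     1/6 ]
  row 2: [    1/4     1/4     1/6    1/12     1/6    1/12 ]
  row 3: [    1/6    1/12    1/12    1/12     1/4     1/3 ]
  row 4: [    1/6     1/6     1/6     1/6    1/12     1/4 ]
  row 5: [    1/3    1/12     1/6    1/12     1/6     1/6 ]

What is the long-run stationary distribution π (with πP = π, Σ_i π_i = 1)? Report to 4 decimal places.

Balance equations π_j = Σ_i π_i·P[i][j]:
  π_0 = 1/12·π_0 + 1/6·π_1 + 1/4·π_2 + 1/6·π_3 + 1/6·π_4 + 1/3·π_5
  π_1 = 1/12·π_0 + 1/4·π_1 + 1/4·π_2 + 1/12·π_3 + 1/6·π_4 + 1/12·π_5
  π_2 = 1/6·π_0 + 1/12·π_1 + 1/6·π_2 + 1/12·π_3 + 1/6·π_4 + 1/6·π_5
  π_3 = 1/6·π_0 + 1/6·π_1 + 1/12·π_2 + 1/12·π_3 + 1/6·π_4 + 1/12·π_5
  π_4 = 1/4·π_0 + 1/6·π_1 + 1/6·π_2 + 1/4·π_3 + 1/12·π_4 + 1/6·π_5
  normalize: π_0 + π_1 + π_2 + π_3 + π_4 + π_5 = 1
Solving the linear system gives exactly π = [57179/290578, 42613/290578, 41807/290578, 36859/290578, 25969/145289, 30091/145289].

π = [0.1968, 0.1466, 0.1439, 0.1268, 0.1787, 0.2071]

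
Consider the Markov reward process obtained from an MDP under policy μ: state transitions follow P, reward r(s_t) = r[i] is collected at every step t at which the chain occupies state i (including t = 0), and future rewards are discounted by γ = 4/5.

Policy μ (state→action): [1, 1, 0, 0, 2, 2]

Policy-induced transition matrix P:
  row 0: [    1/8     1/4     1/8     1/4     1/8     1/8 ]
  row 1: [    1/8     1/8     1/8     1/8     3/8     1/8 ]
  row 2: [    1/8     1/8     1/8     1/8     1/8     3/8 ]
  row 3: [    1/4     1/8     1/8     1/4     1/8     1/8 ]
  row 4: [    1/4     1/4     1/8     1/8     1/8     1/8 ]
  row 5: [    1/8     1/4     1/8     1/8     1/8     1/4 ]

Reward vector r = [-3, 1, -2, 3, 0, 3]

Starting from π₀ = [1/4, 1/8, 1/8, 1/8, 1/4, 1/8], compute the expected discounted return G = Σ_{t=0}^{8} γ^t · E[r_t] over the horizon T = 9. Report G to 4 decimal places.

G = 1.4488

t=0: π = [0.2500, 0.1250, 0.1250, 0.1250, 0.2500, 0.1250], E[r] = -0.1250, γ^t·E[r] = -0.125000, running G = -0.125000
t=1: π = [0.1719, 0.2031, 0.1250, 0.1719, 0.1563, 0.1719], E[r] = 0.4688, γ^t·E[r] = 0.375000, running G = 0.250000
t=2: π = [0.1660, 0.1875, 0.1250, 0.1680, 0.1758, 0.1777], E[r] = 0.4766, γ^t·E[r] = 0.305000, running G = 0.555000
t=3: π = [0.1680, 0.1899, 0.1250, 0.1667, 0.1719, 0.1785], E[r] = 0.4717, γ^t·E[r] = 0.241500, running G = 0.796500
t=4: π = [0.1673, 0.1898, 0.1250, 0.1668, 0.1725, 0.1786], E[r] = 0.4740, γ^t·E[r] = 0.194150, running G = 0.990650
t=5: π = [0.1674, 0.1898, 0.1250, 0.1668, 0.1724, 0.1786], E[r] = 0.4736, γ^t·E[r] = 0.155180, running G = 1.145830
t=6: π = [0.1674, 0.1898, 0.1250, 0.1668, 0.1724, 0.1786], E[r] = 0.4736, γ^t·E[r] = 0.124160, running G = 1.269990
t=7: π = [0.1674, 0.1898, 0.1250, 0.1668, 0.1725, 0.1786], E[r] = 0.4736, γ^t·E[r] = 0.099326, running G = 1.369316
t=8: π = [0.1674, 0.1898, 0.1250, 0.1668, 0.1725, 0.1786], E[r] = 0.4736, γ^t·E[r] = 0.079461, running G = 1.448777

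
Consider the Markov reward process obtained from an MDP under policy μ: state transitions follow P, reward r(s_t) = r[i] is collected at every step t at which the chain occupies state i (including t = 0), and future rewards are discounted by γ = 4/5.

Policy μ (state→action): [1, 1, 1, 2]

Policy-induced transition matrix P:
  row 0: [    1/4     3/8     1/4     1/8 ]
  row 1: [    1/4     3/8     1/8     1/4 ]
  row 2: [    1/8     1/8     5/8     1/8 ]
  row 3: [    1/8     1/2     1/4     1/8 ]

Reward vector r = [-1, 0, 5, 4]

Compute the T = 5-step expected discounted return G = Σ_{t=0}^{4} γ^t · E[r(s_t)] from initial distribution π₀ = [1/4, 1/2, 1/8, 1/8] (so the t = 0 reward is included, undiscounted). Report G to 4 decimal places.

G = 5.4073

t=0: π = [0.2500, 0.5000, 0.1250, 0.1250], E[r] = 0.8750, γ^t·E[r] = 0.875000, running G = 0.875000
t=1: π = [0.2188, 0.3594, 0.2344, 0.1875], E[r] = 1.7031, γ^t·E[r] = 1.362500, running G = 2.237500
t=2: π = [0.1973, 0.3398, 0.2930, 0.1699], E[r] = 1.9473, γ^t·E[r] = 1.246250, running G = 3.483750
t=3: π = [0.1921, 0.3230, 0.3174, 0.1675], E[r] = 2.0647, γ^t·E[r] = 1.057125, running G = 4.540875
t=4: π = [0.1894, 0.3166, 0.3286, 0.1654], E[r] = 2.1153, γ^t·E[r] = 0.866438, running G = 5.407313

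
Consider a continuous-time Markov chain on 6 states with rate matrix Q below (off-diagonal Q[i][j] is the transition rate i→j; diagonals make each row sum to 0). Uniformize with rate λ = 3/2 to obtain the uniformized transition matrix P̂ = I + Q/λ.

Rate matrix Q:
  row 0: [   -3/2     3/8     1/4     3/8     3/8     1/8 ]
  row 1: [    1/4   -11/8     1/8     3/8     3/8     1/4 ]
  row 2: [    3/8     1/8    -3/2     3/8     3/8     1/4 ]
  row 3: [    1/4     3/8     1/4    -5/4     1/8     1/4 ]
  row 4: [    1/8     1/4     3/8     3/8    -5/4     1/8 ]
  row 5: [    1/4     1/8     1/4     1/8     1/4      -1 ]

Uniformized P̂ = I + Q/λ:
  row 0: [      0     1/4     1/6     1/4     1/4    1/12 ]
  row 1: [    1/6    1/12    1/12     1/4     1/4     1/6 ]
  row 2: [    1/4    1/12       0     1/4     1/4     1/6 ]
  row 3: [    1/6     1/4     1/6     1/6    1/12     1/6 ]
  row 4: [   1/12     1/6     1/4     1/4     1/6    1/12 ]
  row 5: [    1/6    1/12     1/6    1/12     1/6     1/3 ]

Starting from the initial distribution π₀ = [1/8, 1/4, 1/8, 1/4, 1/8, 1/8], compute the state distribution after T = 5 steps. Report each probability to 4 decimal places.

t=0: π = [0.1250, 0.2500, 0.1250, 0.2500, 0.1250, 0.1250]
t=1: π = [0.1458, 0.1563, 0.1354, 0.2083, 0.1875, 0.1667]
t=2: π = [0.1380, 0.1580, 0.1467, 0.2049, 0.1858, 0.1667]
t=3: π = [0.1404, 0.1560, 0.1445, 0.2052, 0.1865, 0.1675]
t=4: π = [0.1398, 0.1565, 0.1451, 0.2050, 0.1863, 0.1673]
t=5: π = [0.1399, 0.1563, 0.1450, 0.2050, 0.1864, 0.1674]

π = [0.1399, 0.1563, 0.1450, 0.2050, 0.1864, 0.1674]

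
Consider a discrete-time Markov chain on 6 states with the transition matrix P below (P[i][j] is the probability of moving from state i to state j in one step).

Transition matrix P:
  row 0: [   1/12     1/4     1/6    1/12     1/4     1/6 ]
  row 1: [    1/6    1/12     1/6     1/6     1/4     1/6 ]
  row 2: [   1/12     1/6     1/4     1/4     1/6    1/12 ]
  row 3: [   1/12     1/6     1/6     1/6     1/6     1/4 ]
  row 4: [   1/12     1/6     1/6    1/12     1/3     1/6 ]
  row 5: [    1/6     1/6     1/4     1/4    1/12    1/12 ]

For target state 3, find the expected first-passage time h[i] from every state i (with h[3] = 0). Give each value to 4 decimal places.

First-step conditioning: h[3] = 0; for i ≠ 3, h[i] = 1 + Σ_k P[i][k]·h[k].
  h[0] = 1 + 1/12·h[0] + 1/4·h[1] + 1/6·h[2] + 1/4·h[4] + 1/6·h[5]
  h[1] = 1 + 1/6·h[0] + 1/12·h[1] + 1/6·h[2] + 1/4·h[4] + 1/6·h[5]
  h[2] = 1 + 1/12·h[0] + 1/6·h[1] + 1/4·h[2] + 1/6·h[4] + 1/12·h[5]
  h[4] = 1 + 1/12·h[0] + 1/6·h[1] + 1/6·h[2] + 1/3·h[4] + 1/6·h[5]
  h[5] = 1 + 1/6·h[0] + 1/6·h[1] + 1/4·h[2] + 1/12·h[4] + 1/12·h[5]
Solving the 5×5 linear system over states ≠ 3 gives exactly h = [66528/10205, 4752/785, 55803/10205, 0, 13392/2041, 55767/10205] (h[3] = 0 is the target).

h = [6.5192, 6.0535, 5.4682, 0.0000, 6.5615, 5.4647]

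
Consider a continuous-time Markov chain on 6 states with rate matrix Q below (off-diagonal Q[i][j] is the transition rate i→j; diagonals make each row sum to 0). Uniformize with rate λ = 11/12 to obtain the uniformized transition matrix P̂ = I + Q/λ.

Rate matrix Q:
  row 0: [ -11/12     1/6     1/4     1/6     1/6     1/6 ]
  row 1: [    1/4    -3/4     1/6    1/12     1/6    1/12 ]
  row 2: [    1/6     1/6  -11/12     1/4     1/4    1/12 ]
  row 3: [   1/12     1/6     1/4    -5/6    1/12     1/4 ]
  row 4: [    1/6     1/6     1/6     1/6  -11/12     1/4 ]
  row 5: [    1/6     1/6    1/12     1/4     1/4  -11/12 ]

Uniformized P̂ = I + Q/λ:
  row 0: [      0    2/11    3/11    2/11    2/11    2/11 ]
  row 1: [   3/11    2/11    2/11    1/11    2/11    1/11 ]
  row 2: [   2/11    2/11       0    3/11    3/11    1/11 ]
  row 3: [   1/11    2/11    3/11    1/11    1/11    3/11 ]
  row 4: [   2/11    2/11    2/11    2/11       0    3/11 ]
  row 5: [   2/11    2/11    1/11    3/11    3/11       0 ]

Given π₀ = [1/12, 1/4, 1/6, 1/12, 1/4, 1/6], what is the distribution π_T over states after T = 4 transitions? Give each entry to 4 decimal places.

t=0: π = [0.0833, 0.2500, 0.1667, 0.0833, 0.2500, 0.1667]
t=1: π = [0.1818, 0.1818, 0.1515, 0.1818, 0.1591, 0.1439]
t=2: π = [0.1488, 0.1818, 0.1742, 0.1756, 0.1632, 0.1563]
t=3: π = [0.1553, 0.1818, 0.1654, 0.1794, 0.1662, 0.1518]
t=4: π = [0.1538, 0.1818, 0.1684, 0.1778, 0.1641, 0.1541]

π = [0.1538, 0.1818, 0.1684, 0.1778, 0.1641, 0.1541]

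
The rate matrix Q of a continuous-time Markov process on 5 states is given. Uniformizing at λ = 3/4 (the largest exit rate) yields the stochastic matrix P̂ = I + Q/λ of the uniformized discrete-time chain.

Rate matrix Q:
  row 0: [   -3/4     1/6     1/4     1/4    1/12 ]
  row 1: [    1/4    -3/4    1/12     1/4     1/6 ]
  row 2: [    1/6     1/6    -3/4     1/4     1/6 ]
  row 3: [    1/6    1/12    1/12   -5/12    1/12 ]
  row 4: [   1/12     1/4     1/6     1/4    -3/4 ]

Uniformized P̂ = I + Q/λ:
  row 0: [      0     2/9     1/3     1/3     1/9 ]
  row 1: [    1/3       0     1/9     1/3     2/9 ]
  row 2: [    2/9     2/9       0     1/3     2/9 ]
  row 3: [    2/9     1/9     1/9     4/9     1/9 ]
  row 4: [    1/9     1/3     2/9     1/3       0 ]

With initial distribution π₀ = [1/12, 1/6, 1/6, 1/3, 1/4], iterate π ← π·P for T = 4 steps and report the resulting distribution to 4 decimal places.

π = [0.1848, 0.1593, 0.1497, 0.3750, 0.1312]

t=0: π = [0.0833, 0.1667, 0.1667, 0.3333, 0.2500]
t=1: π = [0.1944, 0.1759, 0.1389, 0.3704, 0.1204]
t=2: π = [0.1852, 0.1553, 0.1523, 0.3745, 0.1327]
t=3: π = [0.1836, 0.1608, 0.1501, 0.3749, 0.1305]
t=4: π = [0.1848, 0.1593, 0.1497, 0.3750, 0.1312]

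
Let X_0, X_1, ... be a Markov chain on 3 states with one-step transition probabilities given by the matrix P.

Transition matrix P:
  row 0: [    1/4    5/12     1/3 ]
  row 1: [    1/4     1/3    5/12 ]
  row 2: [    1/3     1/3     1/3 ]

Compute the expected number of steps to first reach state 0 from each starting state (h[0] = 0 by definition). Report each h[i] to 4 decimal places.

h = [0.0000, 3.5455, 3.2727]

First-step conditioning: h[0] = 0; for i ≠ 0, h[i] = 1 + Σ_k P[i][k]·h[k].
  h[1] = 1 + 1/3·h[1] + 5/12·h[2]
  h[2] = 1 + 1/3·h[1] + 1/3·h[2]
Solving the 2×2 linear system over states ≠ 0 gives exactly h = [0, 39/11, 36/11] (h[0] = 0 is the target).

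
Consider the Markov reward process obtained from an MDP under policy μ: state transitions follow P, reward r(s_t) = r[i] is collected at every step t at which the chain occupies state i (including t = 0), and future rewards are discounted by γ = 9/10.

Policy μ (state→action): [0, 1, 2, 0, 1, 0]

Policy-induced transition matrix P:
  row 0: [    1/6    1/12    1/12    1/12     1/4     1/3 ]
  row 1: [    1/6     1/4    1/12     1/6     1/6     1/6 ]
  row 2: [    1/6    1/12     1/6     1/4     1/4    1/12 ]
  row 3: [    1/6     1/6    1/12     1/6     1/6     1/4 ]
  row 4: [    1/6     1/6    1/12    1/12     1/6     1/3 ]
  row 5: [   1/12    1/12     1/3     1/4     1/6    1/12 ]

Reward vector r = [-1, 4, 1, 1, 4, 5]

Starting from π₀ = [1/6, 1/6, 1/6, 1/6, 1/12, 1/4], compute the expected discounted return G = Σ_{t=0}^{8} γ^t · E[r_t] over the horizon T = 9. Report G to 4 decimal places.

G = 15.2440

t=0: π = [0.1667, 0.1667, 0.1667, 0.1667, 0.0833, 0.2500], E[r] = 2.4167, γ^t·E[r] = 2.416667, running G = 2.416667
t=1: π = [0.1458, 0.1319, 0.1597, 0.1806, 0.1944, 0.1875], E[r] = 2.4375, γ^t·E[r] = 2.193750, running G = 4.610417
t=2: π = [0.1510, 0.1366, 0.1435, 0.1672, 0.1921, 0.2095], E[r] = 2.5220, γ^t·E[r] = 2.042813, running G = 6.653229
t=3: π = [0.1492, 0.1360, 0.1477, 0.1675, 0.1912, 0.2084], E[r] = 2.5169, γ^t·E[r] = 1.834805, running G = 8.488034
t=4: π = [0.1493, 0.1359, 0.1477, 0.1680, 0.1914, 0.2077], E[r] = 2.5141, γ^t·E[r] = 1.649484, running G = 10.137518
t=5: π = [0.1494, 0.1359, 0.1476, 0.1679, 0.1914, 0.2078], E[r] = 2.5147, γ^t·E[r] = 1.484878, running G = 11.622396
t=6: π = [0.1493, 0.1359, 0.1476, 0.1679, 0.1914, 0.2078], E[r] = 2.5147, γ^t·E[r] = 1.336405, running G = 12.958800
t=7: π = [0.1493, 0.1359, 0.1476, 0.1679, 0.1914, 0.2078], E[r] = 2.5147, γ^t·E[r] = 1.202752, running G = 14.161552
t=8: π = [0.1493, 0.1359, 0.1476, 0.1679, 0.1914, 0.2078], E[r] = 2.5147, γ^t·E[r] = 1.082477, running G = 15.244029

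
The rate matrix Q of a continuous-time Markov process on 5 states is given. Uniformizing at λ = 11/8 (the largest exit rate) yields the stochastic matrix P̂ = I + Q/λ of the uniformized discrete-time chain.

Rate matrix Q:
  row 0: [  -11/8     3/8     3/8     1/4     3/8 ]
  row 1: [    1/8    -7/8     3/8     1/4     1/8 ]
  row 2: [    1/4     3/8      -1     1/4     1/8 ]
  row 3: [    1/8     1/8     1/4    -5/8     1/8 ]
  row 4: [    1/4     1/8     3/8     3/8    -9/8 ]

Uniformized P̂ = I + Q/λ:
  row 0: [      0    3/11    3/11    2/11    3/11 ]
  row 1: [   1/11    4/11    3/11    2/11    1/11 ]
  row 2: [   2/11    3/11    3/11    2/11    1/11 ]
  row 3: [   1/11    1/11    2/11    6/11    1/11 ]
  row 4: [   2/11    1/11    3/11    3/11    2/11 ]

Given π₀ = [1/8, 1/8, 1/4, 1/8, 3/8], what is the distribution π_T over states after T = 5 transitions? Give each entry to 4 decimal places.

t=0: π = [0.1250, 0.1250, 0.2500, 0.1250, 0.3750]
t=1: π = [0.1364, 0.1932, 0.2614, 0.2614, 0.1477]
t=2: π = [0.1157, 0.2159, 0.2490, 0.2903, 0.1291]
t=3: π = [0.1148, 0.2161, 0.2463, 0.2991, 0.1237]
t=4: π = [0.1141, 0.2155, 0.2455, 0.3018, 0.1230]
t=5: π = [0.1140, 0.2151, 0.2453, 0.3028, 0.1228]

π = [0.1140, 0.2151, 0.2453, 0.3028, 0.1228]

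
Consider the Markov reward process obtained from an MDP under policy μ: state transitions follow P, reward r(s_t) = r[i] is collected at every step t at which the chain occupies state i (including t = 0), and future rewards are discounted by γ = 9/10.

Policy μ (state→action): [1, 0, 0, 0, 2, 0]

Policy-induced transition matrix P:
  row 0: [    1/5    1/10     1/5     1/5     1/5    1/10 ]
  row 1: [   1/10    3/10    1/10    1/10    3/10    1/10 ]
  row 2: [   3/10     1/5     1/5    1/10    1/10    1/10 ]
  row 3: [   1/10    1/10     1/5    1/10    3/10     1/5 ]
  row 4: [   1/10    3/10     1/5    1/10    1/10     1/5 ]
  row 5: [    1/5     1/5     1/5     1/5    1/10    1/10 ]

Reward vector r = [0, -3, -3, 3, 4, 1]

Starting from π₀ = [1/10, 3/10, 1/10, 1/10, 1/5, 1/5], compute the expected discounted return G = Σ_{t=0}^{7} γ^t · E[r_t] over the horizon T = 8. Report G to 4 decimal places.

t=0: π = [0.1000, 0.3000, 0.1000, 0.1000, 0.2000, 0.2000], E[r] = 0.1000, γ^t·E[r] = 0.100000, running G = 0.100000
t=1: π = [0.1500, 0.2300, 0.1700, 0.1300, 0.1900, 0.1300], E[r] = 0.0800, γ^t·E[r] = 0.072000, running G = 0.172000
t=2: π = [0.1620, 0.2140, 0.1770, 0.1280, 0.1870, 0.1320], E[r] = 0.0910, γ^t·E[r] = 0.073710, running G = 0.245710
t=3: π = [0.1648, 0.2111, 0.1786, 0.1294, 0.1846, 0.1315], E[r] = 0.0890, γ^t·E[r] = 0.064881, running G = 0.310591
t=4: π = [0.1654, 0.2102, 0.1789, 0.1296, 0.1846, 0.1314], E[r] = 0.0915, γ^t·E[r] = 0.060027, running G = 0.370618
t=5: π = [0.1655, 0.2100, 0.1790, 0.1297, 0.1845, 0.1314], E[r] = 0.0915, γ^t·E[r] = 0.054048, running G = 0.424665
t=6: π = [0.1655, 0.2099, 0.1790, 0.1297, 0.1845, 0.1314], E[r] = 0.0916, γ^t·E[r] = 0.048665, running G = 0.473330
t=7: π = [0.1655, 0.2099, 0.1790, 0.1297, 0.1845, 0.1314], E[r] = 0.0916, γ^t·E[r] = 0.043805, running G = 0.517135

G = 0.5171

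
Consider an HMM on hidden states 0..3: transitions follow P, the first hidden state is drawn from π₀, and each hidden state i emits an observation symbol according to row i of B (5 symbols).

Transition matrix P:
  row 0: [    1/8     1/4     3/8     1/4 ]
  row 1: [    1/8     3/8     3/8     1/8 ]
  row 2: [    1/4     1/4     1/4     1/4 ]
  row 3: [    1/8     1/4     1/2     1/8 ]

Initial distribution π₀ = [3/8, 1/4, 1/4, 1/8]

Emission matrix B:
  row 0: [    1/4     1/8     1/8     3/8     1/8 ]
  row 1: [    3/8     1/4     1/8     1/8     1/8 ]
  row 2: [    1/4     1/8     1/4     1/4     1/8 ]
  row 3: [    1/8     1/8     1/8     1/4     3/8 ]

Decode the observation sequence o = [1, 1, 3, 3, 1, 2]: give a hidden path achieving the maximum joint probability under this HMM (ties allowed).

path = [1, 1, 2, 0, 1, 2]

t=0: δ = [4.688e-02, 6.250e-02, 3.125e-02, 1.562e-02]  (obs o_0=1)
t=1: δ = [9.766e-04, 5.859e-03, 2.930e-03, 1.465e-03]  ψ = [1, 1, 1, 0]  (obs o_1=1)
t=2: δ = [2.747e-04, 2.747e-04, 5.493e-04, 1.831e-04]  ψ = [1, 1, 1, 1]  (obs o_2=3)
t=3: δ = [5.150e-05, 1.717e-05, 3.433e-05, 3.433e-05]  ψ = [2, 2, 2, 2]  (obs o_3=3)
t=4: δ = [1.073e-06, 3.219e-06, 2.414e-06, 1.609e-06]  ψ = [2, 0, 0, 0]  (obs o_4=1)
t=5: δ = [7.544e-08, 1.509e-07, 3.017e-07, 7.544e-08]  ψ = [2, 1, 1, 2]  (obs o_5=2)
backtrack: best end state = 2; path = [1, 1, 2, 0, 1, 2]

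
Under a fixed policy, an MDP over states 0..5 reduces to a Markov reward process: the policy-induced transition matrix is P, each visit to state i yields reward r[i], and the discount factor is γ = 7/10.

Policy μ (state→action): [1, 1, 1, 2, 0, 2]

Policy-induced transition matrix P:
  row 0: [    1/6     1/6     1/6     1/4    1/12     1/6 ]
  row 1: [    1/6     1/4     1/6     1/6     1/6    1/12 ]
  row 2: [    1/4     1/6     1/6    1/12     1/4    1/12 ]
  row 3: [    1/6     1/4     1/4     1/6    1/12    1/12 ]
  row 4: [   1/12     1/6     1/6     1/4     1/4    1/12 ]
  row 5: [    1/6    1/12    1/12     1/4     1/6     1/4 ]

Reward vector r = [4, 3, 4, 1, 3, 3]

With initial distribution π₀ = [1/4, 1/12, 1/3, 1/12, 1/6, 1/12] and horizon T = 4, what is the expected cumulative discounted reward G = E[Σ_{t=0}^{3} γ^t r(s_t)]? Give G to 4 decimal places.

t=0: π = [0.2500, 0.0833, 0.3333, 0.0833, 0.1667, 0.0833], E[r] = 3.4167, γ^t·E[r] = 3.416667, running G = 3.416667
t=1: π = [0.1806, 0.1736, 0.1667, 0.1806, 0.1806, 0.1181], E[r] = 2.9861, γ^t·E[r] = 2.090278, running G = 5.506944
t=2: π = [0.1655, 0.1863, 0.1719, 0.1927, 0.1655, 0.1181], E[r] = 2.9520, γ^t·E[r] = 1.446464, running G = 6.953409
t=3: π = [0.1672, 0.1884, 0.1729, 0.1898, 0.1649, 0.1168], E[r] = 2.9606, γ^t·E[r] = 1.015469, running G = 7.968878

G = 7.9689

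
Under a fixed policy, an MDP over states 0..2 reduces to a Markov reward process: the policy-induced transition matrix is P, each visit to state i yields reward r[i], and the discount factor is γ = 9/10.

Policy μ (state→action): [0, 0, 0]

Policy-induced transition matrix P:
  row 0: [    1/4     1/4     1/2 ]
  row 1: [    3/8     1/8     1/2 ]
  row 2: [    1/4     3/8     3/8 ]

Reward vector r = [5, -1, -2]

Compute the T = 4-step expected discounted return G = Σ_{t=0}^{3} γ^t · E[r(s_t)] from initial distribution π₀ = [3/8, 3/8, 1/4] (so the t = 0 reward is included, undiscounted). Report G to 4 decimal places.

G = 1.6640

t=0: π = [0.3750, 0.3750, 0.2500], E[r] = 1.0000, γ^t·E[r] = 1.000000, running G = 1.000000
t=1: π = [0.2969, 0.2344, 0.4688], E[r] = 0.3125, γ^t·E[r] = 0.281250, running G = 1.281250
t=2: π = [0.2793, 0.2793, 0.4414], E[r] = 0.2344, γ^t·E[r] = 0.189844, running G = 1.471094
t=3: π = [0.2849, 0.2703, 0.4448], E[r] = 0.2646, γ^t·E[r] = 0.192929, running G = 1.664022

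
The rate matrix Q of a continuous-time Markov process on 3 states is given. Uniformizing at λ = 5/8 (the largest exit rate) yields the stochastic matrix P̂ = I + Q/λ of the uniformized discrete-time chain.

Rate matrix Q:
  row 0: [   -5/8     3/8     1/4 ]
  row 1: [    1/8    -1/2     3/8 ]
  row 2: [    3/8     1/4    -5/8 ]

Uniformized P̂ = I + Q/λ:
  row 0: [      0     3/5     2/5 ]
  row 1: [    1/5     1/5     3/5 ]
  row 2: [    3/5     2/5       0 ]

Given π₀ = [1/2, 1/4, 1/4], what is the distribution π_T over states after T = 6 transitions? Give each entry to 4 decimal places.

π = [0.2782, 0.3807, 0.3410]

t=0: π = [0.5000, 0.2500, 0.2500]
t=1: π = [0.2000, 0.4500, 0.3500]
t=2: π = [0.3000, 0.3500, 0.3500]
t=3: π = [0.2800, 0.3900, 0.3300]
t=4: π = [0.2760, 0.3780, 0.3460]
t=5: π = [0.2832, 0.3796, 0.3372]
t=6: π = [0.2782, 0.3807, 0.3410]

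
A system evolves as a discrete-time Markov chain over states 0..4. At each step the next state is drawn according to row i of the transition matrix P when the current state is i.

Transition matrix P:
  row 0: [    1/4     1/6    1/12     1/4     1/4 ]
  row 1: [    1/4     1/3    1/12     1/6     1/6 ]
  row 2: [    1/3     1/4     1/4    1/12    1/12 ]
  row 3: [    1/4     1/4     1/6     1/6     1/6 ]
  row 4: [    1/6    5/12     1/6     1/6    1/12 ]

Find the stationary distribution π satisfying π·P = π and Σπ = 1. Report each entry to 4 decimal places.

π = [0.2476, 0.2798, 0.1339, 0.1761, 0.1626]

Balance equations π_j = Σ_i π_i·P[i][j]:
  π_0 = 1/4·π_0 + 1/4·π_1 + 1/3·π_2 + 1/4·π_3 + 1/6·π_4
  π_1 = 1/6·π_0 + 1/3·π_1 + 1/4·π_2 + 1/4·π_3 + 5/12·π_4
  π_2 = 1/12·π_0 + 1/12·π_1 + 1/4·π_2 + 1/6·π_3 + 1/6·π_4
  π_3 = 1/4·π_0 + 1/6·π_1 + 1/12·π_2 + 1/6·π_3 + 1/6·π_4
  normalize: π_0 + π_1 + π_2 + π_3 + π_4 = 1
Solving the linear system gives exactly π = [4733/19115, 5348/19115, 2559/19115, 3367/19115, 3108/19115].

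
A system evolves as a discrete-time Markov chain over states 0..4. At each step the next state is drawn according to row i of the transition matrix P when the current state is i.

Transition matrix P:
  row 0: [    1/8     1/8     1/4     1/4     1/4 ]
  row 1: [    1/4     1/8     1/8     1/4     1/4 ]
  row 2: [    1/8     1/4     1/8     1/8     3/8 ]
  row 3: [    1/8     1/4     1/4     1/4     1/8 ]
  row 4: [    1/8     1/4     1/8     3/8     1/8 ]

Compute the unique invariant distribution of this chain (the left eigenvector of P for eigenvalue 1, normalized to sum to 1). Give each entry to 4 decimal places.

π = [0.1507, 0.2055, 0.1757, 0.2547, 0.2134]

Balance equations π_j = Σ_i π_i·P[i][j]:
  π_0 = 1/8·π_0 + 1/4·π_1 + 1/8·π_2 + 1/8·π_3 + 1/8·π_4
  π_1 = 1/8·π_0 + 1/8·π_1 + 1/4·π_2 + 1/4·π_3 + 1/4·π_4
  π_2 = 1/4·π_0 + 1/8·π_1 + 1/8·π_2 + 1/4·π_3 + 1/8·π_4
  π_3 = 1/4·π_0 + 1/4·π_1 + 1/8·π_2 + 1/4·π_3 + 3/8·π_4
  normalize: π_0 + π_1 + π_2 + π_3 + π_4 = 1
Solving the linear system gives exactly π = [11/73, 15/73, 13/74, 688/2701, 1153/5402].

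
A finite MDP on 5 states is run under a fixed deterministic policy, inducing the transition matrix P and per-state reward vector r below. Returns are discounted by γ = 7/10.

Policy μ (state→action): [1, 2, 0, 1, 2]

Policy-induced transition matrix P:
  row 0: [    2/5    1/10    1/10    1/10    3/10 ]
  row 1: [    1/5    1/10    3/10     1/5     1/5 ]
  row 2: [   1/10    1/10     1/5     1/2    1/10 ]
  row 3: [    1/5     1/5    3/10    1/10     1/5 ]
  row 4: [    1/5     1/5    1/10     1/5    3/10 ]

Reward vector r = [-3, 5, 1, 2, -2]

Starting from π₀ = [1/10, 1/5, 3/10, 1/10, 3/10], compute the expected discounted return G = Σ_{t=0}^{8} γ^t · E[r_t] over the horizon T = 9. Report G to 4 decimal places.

t=0: π = [0.1000, 0.2000, 0.3000, 0.1000, 0.3000], E[r] = 0.6000, γ^t·E[r] = 0.600000, running G = 0.600000
t=1: π = [0.1900, 0.1400, 0.1900, 0.2700, 0.2100], E[r] = 0.4400, γ^t·E[r] = 0.308000, running G = 0.908000
t=2: π = [0.2190, 0.1480, 0.2010, 0.2110, 0.2210], E[r] = 0.2640, γ^t·E[r] = 0.129360, running G = 1.037360
t=3: π = [0.2237, 0.1432, 0.1919, 0.2173, 0.2239], E[r] = 0.2236, γ^t·E[r] = 0.076695, running G = 1.114055
t=4: π = [0.2256, 0.1441, 0.1913, 0.2135, 0.2256], E[r] = 0.2110, γ^t·E[r] = 0.050671, running G = 1.164726
t=5: π = [0.2260, 0.1439, 0.1906, 0.2135, 0.2260], E[r] = 0.2072, γ^t·E[r] = 0.034829, running G = 1.199554
t=6: π = [0.2261, 0.1439, 0.1905, 0.2132, 0.2261], E[r] = 0.2061, γ^t·E[r] = 0.024249, running G = 1.223803
t=7: π = [0.2262, 0.1439, 0.1905, 0.2132, 0.2262], E[r] = 0.2058, γ^t·E[r] = 0.016946, running G = 1.240750
t=8: π = [0.2262, 0.1439, 0.1905, 0.2132, 0.2262], E[r] = 0.2057, γ^t·E[r] = 0.011857, running G = 1.252606

G = 1.2526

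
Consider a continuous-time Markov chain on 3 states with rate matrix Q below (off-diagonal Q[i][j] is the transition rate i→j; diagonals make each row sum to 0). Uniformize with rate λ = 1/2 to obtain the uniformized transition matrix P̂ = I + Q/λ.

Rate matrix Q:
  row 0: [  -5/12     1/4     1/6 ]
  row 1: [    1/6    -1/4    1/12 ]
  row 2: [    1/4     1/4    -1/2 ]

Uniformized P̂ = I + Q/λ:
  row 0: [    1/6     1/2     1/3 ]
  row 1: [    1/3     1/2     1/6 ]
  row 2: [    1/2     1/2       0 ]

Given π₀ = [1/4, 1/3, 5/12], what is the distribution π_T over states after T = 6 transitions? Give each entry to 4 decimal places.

π = [0.3123, 0.5000, 0.1877]

t=0: π = [0.2500, 0.3333, 0.4167]
t=1: π = [0.3611, 0.5000, 0.1389]
t=2: π = [0.2963, 0.5000, 0.2037]
t=3: π = [0.3179, 0.5000, 0.1821]
t=4: π = [0.3107, 0.5000, 0.1893]
t=5: π = [0.3131, 0.5000, 0.1869]
t=6: π = [0.3123, 0.5000, 0.1877]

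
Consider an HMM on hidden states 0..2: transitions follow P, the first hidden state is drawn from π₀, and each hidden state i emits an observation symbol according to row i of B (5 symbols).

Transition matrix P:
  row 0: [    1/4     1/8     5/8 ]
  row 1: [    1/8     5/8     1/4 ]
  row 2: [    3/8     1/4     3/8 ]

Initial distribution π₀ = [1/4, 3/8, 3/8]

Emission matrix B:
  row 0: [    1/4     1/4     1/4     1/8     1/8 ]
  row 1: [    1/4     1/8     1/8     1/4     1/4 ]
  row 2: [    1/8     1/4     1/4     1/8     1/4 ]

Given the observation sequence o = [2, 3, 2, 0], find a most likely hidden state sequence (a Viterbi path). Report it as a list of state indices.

t=0: δ = [6.250e-02, 4.688e-02, 9.375e-02]  (obs o_0=2)
t=1: δ = [4.395e-03, 7.324e-03, 4.883e-03]  ψ = [2, 1, 0]  (obs o_1=3)
t=2: δ = [4.578e-04, 5.722e-04, 6.866e-04]  ψ = [2, 1, 0]  (obs o_2=2)
t=3: δ = [6.437e-05, 8.941e-05, 3.576e-05]  ψ = [2, 1, 0]  (obs o_3=0)
backtrack: best end state = 1; path = [1, 1, 1, 1]

path = [1, 1, 1, 1]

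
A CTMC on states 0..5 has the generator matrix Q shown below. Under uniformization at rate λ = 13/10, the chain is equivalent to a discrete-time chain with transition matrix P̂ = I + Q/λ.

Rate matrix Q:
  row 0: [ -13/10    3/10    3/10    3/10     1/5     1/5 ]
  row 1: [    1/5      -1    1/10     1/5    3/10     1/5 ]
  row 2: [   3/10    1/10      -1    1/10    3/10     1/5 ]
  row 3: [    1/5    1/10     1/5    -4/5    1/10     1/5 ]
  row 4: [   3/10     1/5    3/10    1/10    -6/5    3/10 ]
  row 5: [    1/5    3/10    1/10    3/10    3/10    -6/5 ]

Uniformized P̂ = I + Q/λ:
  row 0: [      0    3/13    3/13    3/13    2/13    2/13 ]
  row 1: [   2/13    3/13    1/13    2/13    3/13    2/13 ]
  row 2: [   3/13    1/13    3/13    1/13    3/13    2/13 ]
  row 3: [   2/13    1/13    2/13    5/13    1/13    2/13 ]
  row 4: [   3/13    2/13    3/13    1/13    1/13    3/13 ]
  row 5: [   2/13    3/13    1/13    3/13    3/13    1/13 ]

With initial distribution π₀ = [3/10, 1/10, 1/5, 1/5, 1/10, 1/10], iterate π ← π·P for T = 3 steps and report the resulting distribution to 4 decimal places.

π = [0.1546, 0.1623, 0.1675, 0.1981, 0.1629, 0.1546]

t=0: π = [0.3000, 0.1000, 0.2000, 0.2000, 0.1000, 0.1000]
t=1: π = [0.1308, 0.1615, 0.1846, 0.2077, 0.1615, 0.1538]
t=2: π = [0.1604, 0.1580, 0.1663, 0.1970, 0.1639, 0.1544]
t=3: π = [0.1546, 0.1623, 0.1675, 0.1981, 0.1629, 0.1546]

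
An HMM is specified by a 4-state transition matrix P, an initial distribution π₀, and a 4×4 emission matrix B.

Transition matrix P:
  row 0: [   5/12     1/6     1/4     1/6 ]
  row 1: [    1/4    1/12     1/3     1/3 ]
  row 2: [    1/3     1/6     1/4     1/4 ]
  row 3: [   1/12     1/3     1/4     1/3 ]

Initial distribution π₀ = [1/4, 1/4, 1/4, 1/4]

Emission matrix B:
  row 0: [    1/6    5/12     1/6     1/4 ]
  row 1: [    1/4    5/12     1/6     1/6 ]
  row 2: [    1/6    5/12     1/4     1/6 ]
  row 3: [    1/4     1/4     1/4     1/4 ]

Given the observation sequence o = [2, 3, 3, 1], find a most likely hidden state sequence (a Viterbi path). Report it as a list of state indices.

t=0: δ = [4.167e-02, 4.167e-02, 6.250e-02, 6.250e-02]  (obs o_0=2)
t=1: δ = [5.208e-03, 3.472e-03, 2.604e-03, 5.208e-03]  ψ = [2, 3, 2, 3]  (obs o_1=3)
t=2: δ = [5.425e-04, 2.894e-04, 2.170e-04, 4.340e-04]  ψ = [0, 3, 0, 3]  (obs o_2=3)
t=3: δ = [9.419e-05, 6.028e-05, 5.651e-05, 3.617e-05]  ψ = [0, 3, 0, 3]  (obs o_3=1)
backtrack: best end state = 0; path = [2, 0, 0, 0]

path = [2, 0, 0, 0]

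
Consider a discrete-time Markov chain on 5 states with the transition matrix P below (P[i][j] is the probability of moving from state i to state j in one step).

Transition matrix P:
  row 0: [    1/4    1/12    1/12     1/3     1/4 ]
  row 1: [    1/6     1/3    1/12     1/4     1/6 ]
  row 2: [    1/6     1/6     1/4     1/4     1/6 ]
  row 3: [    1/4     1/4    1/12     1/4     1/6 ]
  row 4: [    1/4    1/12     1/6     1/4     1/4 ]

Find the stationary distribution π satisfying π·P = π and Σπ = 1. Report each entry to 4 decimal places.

Balance equations π_j = Σ_i π_i·P[i][j]:
  π_0 = 1/4·π_0 + 1/6·π_1 + 1/6·π_2 + 1/4·π_3 + 1/4·π_4
  π_1 = 1/12·π_0 + 1/3·π_1 + 1/6·π_2 + 1/4·π_3 + 1/12·π_4
  π_2 = 1/12·π_0 + 1/12·π_1 + 1/4·π_2 + 1/12·π_3 + 1/6·π_4
  π_3 = 1/3·π_0 + 1/4·π_1 + 1/4·π_2 + 1/4·π_3 + 1/4·π_4
  normalize: π_0 + π_1 + π_2 + π_3 + π_4 = 1
Solving the linear system gives exactly π = [321/1429, 1316/7145, 859/7145, 384/1429, 289/1429].

π = [0.2246, 0.1842, 0.1202, 0.2687, 0.2022]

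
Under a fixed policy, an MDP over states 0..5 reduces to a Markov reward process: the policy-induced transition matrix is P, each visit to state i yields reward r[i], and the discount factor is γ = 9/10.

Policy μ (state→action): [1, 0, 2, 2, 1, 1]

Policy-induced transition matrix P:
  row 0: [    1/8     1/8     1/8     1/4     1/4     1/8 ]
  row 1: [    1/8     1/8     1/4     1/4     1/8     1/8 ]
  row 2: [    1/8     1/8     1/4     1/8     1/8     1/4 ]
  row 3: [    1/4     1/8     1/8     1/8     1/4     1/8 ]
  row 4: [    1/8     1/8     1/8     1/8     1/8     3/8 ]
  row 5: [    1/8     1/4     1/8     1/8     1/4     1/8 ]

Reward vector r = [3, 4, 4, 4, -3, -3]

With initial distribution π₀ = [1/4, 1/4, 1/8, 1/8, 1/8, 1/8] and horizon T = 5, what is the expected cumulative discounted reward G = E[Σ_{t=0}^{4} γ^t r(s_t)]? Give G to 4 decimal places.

t=0: π = [0.2500, 0.2500, 0.1250, 0.1250, 0.1250, 0.1250], E[r] = 2.0000, γ^t·E[r] = 2.000000, running G = 2.000000
t=1: π = [0.1406, 0.1406, 0.1719, 0.1875, 0.1875, 0.1719], E[r] = 1.3438, γ^t·E[r] = 1.209375, running G = 3.209375
t=2: π = [0.1484, 0.1465, 0.1641, 0.1602, 0.1875, 0.1934], E[r] = 1.1855, γ^t·E[r] = 0.960293, running G = 4.169668
t=3: π = [0.1450, 0.1492, 0.1638, 0.1619, 0.1877, 0.1924], E[r] = 1.1941, γ^t·E[r] = 0.870493, running G = 5.040161
t=4: π = [0.1452, 0.1490, 0.1641, 0.1618, 0.1874, 0.1924], E[r] = 1.1960, γ^t·E[r] = 0.784705, running G = 5.824866

G = 5.8249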